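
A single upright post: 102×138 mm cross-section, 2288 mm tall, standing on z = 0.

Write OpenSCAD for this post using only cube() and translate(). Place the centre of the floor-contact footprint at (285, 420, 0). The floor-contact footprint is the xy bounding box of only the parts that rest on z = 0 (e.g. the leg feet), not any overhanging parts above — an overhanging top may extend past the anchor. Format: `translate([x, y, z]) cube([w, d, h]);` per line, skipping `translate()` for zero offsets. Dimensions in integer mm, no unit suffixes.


translate([234, 351, 0]) cube([102, 138, 2288]);


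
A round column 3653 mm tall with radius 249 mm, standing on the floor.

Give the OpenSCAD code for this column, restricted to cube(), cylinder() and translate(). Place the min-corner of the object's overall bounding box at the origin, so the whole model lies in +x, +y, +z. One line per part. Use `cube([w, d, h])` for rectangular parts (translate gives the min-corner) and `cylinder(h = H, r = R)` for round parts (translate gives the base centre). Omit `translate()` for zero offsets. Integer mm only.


translate([249, 249, 0]) cylinder(h = 3653, r = 249);


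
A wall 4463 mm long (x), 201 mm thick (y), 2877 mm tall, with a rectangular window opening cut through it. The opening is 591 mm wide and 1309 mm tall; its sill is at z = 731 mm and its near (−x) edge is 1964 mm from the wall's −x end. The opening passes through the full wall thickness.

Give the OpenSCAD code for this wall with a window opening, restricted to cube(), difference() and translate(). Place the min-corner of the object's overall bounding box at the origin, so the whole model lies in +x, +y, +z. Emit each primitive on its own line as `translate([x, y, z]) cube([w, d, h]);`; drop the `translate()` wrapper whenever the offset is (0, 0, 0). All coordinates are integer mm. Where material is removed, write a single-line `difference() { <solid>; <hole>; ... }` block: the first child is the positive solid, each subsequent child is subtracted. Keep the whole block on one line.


difference() { cube([4463, 201, 2877]); translate([1964, 0, 731]) cube([591, 201, 1309]); }


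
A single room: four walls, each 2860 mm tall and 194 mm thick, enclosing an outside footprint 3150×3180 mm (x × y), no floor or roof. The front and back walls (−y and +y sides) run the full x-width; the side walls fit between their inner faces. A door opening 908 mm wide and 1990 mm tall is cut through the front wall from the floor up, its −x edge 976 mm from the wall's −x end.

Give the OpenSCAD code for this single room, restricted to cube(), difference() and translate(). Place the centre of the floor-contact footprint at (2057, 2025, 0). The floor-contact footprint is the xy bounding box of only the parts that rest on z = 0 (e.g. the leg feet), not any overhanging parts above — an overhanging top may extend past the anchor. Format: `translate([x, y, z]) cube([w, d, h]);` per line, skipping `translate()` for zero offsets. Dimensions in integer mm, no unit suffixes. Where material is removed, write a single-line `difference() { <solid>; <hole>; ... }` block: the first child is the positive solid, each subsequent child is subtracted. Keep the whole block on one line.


difference() { translate([482, 435, 0]) cube([3150, 194, 2860]); translate([1458, 435, 0]) cube([908, 194, 1990]); }
translate([482, 3421, 0]) cube([3150, 194, 2860]);
translate([482, 629, 0]) cube([194, 2792, 2860]);
translate([3438, 629, 0]) cube([194, 2792, 2860]);


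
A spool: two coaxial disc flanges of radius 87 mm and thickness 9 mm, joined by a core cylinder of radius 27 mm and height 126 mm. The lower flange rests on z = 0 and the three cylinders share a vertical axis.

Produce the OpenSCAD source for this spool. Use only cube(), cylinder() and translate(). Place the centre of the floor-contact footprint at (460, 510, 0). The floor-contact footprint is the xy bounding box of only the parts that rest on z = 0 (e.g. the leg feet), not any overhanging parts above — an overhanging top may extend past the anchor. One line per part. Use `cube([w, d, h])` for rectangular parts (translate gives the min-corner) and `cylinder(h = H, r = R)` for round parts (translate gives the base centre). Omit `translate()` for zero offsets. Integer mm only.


translate([460, 510, 0]) cylinder(h = 9, r = 87);
translate([460, 510, 9]) cylinder(h = 126, r = 27);
translate([460, 510, 135]) cylinder(h = 9, r = 87);


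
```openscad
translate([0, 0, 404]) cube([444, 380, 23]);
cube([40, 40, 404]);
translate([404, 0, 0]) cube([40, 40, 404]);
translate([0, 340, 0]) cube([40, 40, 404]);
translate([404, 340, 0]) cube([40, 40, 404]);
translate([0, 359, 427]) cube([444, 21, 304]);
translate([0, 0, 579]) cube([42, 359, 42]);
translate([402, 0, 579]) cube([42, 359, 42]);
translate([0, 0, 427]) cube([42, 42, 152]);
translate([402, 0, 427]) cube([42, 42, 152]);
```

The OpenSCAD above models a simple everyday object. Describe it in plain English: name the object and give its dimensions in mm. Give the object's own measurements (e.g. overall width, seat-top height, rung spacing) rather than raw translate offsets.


A chair. The seat is a 444×380×23 mm slab with its top at z = 427 mm, on four 40×40 mm corner legs (flush with the seat edges, standing on z = 0). A flat backrest 21 mm thick, 304 mm tall, spans the full seat width and rises from the seat top along its +y edge, rear face flush with the rear of the seat. Two armrests of 42×42 mm section run along each side from the seat's front edge to the front of the backrest, top faces 194 mm above the seat top and outer faces flush with the seat's x-edges; a 42×42 mm post under the front of each armrest stands on the seat at the front corner.


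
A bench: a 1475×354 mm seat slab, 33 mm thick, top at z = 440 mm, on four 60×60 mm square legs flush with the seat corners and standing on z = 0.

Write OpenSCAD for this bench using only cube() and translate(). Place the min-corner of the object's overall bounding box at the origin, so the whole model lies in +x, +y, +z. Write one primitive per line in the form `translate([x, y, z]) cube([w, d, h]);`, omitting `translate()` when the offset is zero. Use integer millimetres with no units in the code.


translate([0, 0, 407]) cube([1475, 354, 33]);
cube([60, 60, 407]);
translate([0, 294, 0]) cube([60, 60, 407]);
translate([1415, 0, 0]) cube([60, 60, 407]);
translate([1415, 294, 0]) cube([60, 60, 407]);


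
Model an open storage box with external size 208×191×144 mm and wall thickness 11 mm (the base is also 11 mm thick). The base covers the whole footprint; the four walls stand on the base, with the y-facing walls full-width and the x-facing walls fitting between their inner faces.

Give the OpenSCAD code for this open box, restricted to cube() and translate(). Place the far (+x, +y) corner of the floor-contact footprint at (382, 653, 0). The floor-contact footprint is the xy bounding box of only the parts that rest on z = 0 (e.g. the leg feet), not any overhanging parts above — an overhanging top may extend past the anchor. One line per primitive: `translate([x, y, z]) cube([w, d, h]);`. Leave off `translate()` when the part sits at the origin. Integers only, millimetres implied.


translate([174, 462, 0]) cube([208, 191, 11]);
translate([174, 462, 11]) cube([208, 11, 133]);
translate([174, 642, 11]) cube([208, 11, 133]);
translate([174, 473, 11]) cube([11, 169, 133]);
translate([371, 473, 11]) cube([11, 169, 133]);


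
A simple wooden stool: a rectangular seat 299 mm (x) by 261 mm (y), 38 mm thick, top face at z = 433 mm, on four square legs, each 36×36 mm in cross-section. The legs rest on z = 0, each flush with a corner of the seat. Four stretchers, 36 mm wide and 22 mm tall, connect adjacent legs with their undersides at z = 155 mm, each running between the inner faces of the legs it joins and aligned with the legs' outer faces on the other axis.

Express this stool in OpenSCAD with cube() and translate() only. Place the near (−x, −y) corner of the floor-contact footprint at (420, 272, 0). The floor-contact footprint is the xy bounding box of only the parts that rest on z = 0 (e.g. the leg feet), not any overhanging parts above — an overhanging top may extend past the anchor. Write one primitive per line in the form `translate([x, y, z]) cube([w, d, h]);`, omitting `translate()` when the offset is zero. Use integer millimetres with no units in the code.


translate([420, 272, 395]) cube([299, 261, 38]);
translate([420, 272, 0]) cube([36, 36, 395]);
translate([683, 272, 0]) cube([36, 36, 395]);
translate([420, 497, 0]) cube([36, 36, 395]);
translate([683, 497, 0]) cube([36, 36, 395]);
translate([456, 272, 155]) cube([227, 36, 22]);
translate([456, 497, 155]) cube([227, 36, 22]);
translate([420, 308, 155]) cube([36, 189, 22]);
translate([683, 308, 155]) cube([36, 189, 22]);


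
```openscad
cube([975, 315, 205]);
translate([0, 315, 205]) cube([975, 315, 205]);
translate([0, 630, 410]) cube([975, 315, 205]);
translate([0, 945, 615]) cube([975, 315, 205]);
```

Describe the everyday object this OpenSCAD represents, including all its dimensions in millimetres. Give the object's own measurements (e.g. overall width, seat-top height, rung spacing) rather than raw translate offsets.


A straight staircase of 4 solid steps. Each step is 975 mm wide (x), 315 mm deep (y, the going) and 205 mm tall (the rise). The first step rests on the floor; each subsequent step sits one going further in +y and one rise higher in +z, directly behind and above the previous step with no overlap.


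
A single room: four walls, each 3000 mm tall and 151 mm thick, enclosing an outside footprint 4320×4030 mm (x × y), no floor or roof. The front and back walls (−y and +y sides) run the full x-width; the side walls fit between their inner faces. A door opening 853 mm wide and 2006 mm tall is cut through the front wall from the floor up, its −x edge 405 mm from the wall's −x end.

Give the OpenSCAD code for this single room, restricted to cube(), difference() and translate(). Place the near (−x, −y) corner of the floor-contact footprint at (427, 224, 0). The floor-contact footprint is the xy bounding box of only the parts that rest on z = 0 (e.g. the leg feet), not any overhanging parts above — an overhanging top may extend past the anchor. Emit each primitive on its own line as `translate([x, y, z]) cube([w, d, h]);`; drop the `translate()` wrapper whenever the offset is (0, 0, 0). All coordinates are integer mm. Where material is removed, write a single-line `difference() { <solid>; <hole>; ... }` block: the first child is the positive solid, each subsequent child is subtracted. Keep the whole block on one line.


difference() { translate([427, 224, 0]) cube([4320, 151, 3000]); translate([832, 224, 0]) cube([853, 151, 2006]); }
translate([427, 4103, 0]) cube([4320, 151, 3000]);
translate([427, 375, 0]) cube([151, 3728, 3000]);
translate([4596, 375, 0]) cube([151, 3728, 3000]);


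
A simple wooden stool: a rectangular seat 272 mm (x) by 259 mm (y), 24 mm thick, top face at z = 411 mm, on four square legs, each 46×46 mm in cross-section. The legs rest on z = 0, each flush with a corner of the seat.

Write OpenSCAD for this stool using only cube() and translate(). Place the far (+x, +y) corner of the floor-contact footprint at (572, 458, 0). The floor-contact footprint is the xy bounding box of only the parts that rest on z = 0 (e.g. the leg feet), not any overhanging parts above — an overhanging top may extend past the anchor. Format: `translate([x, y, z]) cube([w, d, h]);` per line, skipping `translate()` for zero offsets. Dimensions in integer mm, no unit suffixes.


translate([300, 199, 387]) cube([272, 259, 24]);
translate([300, 199, 0]) cube([46, 46, 387]);
translate([526, 199, 0]) cube([46, 46, 387]);
translate([300, 412, 0]) cube([46, 46, 387]);
translate([526, 412, 0]) cube([46, 46, 387]);


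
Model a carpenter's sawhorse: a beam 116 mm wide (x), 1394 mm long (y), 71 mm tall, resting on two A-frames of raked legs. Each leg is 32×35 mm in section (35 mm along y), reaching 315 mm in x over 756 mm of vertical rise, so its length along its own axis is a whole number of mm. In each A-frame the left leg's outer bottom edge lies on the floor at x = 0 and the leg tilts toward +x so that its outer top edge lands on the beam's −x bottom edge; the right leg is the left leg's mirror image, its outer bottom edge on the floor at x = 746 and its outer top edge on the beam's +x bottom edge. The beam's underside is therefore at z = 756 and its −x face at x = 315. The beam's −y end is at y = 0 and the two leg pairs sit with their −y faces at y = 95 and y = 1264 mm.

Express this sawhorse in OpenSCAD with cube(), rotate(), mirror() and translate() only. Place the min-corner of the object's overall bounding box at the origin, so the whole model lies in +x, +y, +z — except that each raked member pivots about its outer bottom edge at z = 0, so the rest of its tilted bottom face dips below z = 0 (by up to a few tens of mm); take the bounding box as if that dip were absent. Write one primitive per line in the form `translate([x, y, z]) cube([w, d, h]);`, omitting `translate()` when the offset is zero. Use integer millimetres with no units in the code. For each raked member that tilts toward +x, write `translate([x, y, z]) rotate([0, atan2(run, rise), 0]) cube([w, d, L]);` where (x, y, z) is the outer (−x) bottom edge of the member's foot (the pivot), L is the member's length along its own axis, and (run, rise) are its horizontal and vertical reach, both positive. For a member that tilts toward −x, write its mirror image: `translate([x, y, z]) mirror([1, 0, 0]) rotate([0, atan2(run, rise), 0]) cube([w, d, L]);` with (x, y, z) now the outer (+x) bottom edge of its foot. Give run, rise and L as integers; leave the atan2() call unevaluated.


translate([315, 0, 756]) cube([116, 1394, 71]);
translate([0, 95, 0]) rotate([0, atan2(315, 756), 0]) cube([32, 35, 819]);
translate([746, 95, 0]) mirror([1, 0, 0]) rotate([0, atan2(315, 756), 0]) cube([32, 35, 819]);
translate([0, 1264, 0]) rotate([0, atan2(315, 756), 0]) cube([32, 35, 819]);
translate([746, 1264, 0]) mirror([1, 0, 0]) rotate([0, atan2(315, 756), 0]) cube([32, 35, 819]);


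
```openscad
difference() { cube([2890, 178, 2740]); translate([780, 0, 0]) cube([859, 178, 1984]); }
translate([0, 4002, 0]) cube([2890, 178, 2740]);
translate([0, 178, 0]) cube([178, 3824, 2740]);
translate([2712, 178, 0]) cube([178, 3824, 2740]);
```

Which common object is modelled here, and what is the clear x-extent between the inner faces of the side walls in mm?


A single room. The interior width is 2534 mm.

Four walls enclosing a rectangle with a door in the front wall — a room. Outside width 2890 minus two 178 mm walls gives 2534 mm.


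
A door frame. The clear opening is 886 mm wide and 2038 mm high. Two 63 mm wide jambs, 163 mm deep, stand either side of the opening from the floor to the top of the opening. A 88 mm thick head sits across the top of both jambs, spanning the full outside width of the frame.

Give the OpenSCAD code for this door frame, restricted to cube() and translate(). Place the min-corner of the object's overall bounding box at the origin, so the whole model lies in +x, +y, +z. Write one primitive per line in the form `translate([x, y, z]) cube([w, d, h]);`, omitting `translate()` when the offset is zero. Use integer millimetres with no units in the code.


cube([63, 163, 2038]);
translate([949, 0, 0]) cube([63, 163, 2038]);
translate([0, 0, 2038]) cube([1012, 163, 88]);


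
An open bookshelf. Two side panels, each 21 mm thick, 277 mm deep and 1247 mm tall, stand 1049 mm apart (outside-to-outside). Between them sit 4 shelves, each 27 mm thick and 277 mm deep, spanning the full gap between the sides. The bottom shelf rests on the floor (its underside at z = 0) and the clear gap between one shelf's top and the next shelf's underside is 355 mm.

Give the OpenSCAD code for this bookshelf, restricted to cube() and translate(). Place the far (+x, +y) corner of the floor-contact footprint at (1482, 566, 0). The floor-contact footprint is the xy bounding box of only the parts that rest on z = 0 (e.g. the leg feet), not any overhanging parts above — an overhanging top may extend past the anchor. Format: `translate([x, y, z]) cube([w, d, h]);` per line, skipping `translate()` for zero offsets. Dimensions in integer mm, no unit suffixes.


translate([433, 289, 0]) cube([21, 277, 1247]);
translate([1461, 289, 0]) cube([21, 277, 1247]);
translate([454, 289, 0]) cube([1007, 277, 27]);
translate([454, 289, 382]) cube([1007, 277, 27]);
translate([454, 289, 764]) cube([1007, 277, 27]);
translate([454, 289, 1146]) cube([1007, 277, 27]);


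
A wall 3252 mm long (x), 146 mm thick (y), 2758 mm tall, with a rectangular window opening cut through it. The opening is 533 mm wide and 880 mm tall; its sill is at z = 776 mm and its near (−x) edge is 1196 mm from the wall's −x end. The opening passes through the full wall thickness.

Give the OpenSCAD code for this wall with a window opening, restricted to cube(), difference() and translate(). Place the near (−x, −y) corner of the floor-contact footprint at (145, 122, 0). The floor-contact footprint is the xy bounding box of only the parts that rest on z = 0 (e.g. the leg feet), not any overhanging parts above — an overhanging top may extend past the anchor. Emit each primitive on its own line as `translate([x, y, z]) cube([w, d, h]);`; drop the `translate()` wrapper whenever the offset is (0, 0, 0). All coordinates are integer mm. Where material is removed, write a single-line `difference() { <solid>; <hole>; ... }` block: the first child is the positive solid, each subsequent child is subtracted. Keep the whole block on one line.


difference() { translate([145, 122, 0]) cube([3252, 146, 2758]); translate([1341, 122, 776]) cube([533, 146, 880]); }


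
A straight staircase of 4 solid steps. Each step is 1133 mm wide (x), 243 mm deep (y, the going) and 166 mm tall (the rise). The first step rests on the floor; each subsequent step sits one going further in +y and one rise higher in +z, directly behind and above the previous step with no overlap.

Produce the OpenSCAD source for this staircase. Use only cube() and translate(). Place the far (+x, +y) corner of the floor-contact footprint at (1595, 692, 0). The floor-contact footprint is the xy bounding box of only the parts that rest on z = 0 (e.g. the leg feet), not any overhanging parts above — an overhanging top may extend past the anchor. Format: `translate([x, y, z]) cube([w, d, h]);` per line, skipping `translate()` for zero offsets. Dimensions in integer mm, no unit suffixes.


translate([462, 449, 0]) cube([1133, 243, 166]);
translate([462, 692, 166]) cube([1133, 243, 166]);
translate([462, 935, 332]) cube([1133, 243, 166]);
translate([462, 1178, 498]) cube([1133, 243, 166]);


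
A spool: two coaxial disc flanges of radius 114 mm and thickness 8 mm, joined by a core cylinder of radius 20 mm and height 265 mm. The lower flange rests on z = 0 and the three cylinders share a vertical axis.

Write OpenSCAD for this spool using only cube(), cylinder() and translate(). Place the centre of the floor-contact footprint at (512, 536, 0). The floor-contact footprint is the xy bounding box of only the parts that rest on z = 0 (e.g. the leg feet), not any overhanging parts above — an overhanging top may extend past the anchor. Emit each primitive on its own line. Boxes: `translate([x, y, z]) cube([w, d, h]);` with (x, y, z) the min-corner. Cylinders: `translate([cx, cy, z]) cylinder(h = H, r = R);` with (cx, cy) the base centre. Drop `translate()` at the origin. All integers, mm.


translate([512, 536, 0]) cylinder(h = 8, r = 114);
translate([512, 536, 8]) cylinder(h = 265, r = 20);
translate([512, 536, 273]) cylinder(h = 8, r = 114);


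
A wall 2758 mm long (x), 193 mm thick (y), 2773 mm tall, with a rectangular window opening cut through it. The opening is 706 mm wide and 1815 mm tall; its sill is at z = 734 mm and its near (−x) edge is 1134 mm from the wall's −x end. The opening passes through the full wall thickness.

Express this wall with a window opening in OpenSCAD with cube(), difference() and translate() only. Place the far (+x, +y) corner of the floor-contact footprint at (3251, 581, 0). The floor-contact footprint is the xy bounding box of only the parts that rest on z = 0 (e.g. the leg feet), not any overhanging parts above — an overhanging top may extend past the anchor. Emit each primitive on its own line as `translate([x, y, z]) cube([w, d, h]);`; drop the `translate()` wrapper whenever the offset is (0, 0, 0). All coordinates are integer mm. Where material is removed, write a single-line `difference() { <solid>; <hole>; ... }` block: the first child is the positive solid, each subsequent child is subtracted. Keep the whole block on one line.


difference() { translate([493, 388, 0]) cube([2758, 193, 2773]); translate([1627, 388, 734]) cube([706, 193, 1815]); }


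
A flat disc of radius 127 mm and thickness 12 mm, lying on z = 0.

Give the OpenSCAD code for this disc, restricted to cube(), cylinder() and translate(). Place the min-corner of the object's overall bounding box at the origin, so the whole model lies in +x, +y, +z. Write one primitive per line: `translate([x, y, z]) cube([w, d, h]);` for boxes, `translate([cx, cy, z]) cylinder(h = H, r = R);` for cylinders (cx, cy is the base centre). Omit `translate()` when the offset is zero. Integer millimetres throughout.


translate([127, 127, 0]) cylinder(h = 12, r = 127);


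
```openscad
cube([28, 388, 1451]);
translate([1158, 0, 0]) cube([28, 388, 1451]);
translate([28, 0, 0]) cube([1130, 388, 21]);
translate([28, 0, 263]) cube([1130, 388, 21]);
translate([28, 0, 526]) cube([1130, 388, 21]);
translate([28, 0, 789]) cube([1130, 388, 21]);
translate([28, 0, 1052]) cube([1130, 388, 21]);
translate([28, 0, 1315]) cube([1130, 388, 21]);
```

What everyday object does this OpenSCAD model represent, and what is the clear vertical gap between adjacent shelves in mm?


A bookshelf. The clear shelf gap is 242 mm.

Two tall side panels with 6 horizontal boards between them — a bookshelf. The first two shelf undersides are at z = 0 and z = 263; with shelf thickness 21, the clear gap is 263 − 0 − 21 = 242 mm.


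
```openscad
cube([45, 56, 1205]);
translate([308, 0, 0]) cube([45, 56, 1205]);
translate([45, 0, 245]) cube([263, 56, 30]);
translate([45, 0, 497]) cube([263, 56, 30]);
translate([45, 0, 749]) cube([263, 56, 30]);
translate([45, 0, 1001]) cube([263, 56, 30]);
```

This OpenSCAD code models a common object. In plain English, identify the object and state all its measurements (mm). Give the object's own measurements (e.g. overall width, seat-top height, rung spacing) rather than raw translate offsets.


A straight ladder. Two 45×56 mm vertical rails, 1205 mm tall, stand 353 mm apart (outside-to-outside) with their front faces coplanar on the −y side. 4 rungs, each 56 mm deep and 30 mm tall, span between the inner faces of the rails, front faces flush with the rails. The lowest rung's underside is at z = 245 mm and rungs are spaced 252 mm apart (underside to underside).


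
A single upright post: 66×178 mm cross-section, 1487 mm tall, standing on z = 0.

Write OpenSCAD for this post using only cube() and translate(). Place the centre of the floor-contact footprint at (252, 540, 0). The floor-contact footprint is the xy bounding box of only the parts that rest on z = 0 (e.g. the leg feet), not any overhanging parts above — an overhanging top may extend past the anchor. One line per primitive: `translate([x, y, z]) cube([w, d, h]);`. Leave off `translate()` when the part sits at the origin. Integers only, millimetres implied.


translate([219, 451, 0]) cube([66, 178, 1487]);


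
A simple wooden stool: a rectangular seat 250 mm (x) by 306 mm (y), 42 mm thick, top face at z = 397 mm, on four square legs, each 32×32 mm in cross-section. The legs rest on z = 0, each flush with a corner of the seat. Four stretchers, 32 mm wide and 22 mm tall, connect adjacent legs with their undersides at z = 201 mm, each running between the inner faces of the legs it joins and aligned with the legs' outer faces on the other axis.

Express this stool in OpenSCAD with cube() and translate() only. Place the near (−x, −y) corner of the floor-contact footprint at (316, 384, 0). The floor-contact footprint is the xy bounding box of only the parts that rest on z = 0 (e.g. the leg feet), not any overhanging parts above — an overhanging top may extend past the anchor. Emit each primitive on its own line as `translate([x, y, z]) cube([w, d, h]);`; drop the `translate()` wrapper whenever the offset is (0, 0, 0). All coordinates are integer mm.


translate([316, 384, 355]) cube([250, 306, 42]);
translate([316, 384, 0]) cube([32, 32, 355]);
translate([534, 384, 0]) cube([32, 32, 355]);
translate([316, 658, 0]) cube([32, 32, 355]);
translate([534, 658, 0]) cube([32, 32, 355]);
translate([348, 384, 201]) cube([186, 32, 22]);
translate([348, 658, 201]) cube([186, 32, 22]);
translate([316, 416, 201]) cube([32, 242, 22]);
translate([534, 416, 201]) cube([32, 242, 22]);


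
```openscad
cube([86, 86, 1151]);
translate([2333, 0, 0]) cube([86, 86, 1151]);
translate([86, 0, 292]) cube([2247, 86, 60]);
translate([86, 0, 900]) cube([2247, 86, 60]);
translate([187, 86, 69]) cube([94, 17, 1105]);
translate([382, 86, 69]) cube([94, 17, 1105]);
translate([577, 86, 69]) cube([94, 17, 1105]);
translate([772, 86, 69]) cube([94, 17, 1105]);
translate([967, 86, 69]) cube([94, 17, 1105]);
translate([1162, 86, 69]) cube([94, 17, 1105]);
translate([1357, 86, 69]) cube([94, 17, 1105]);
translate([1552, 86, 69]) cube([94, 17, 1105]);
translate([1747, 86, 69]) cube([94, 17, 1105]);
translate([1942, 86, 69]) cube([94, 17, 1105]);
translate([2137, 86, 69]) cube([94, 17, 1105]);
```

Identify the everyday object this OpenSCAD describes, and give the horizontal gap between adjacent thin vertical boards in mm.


A fence section. The picket gap is 101 mm.

Two posts, two rails, 11 pickets — a fence section. Span 2247 mm holds 11 pickets of 94 mm with 12 equal gaps: ⌊(2247 − 11·94) / 12⌋ = 101 mm.


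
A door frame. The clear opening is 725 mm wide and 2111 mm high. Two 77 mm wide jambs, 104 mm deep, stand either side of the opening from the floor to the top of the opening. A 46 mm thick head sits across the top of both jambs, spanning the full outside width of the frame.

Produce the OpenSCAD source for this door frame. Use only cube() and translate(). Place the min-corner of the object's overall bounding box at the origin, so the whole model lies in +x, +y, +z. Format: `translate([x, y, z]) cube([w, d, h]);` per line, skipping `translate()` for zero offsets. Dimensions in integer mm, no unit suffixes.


cube([77, 104, 2111]);
translate([802, 0, 0]) cube([77, 104, 2111]);
translate([0, 0, 2111]) cube([879, 104, 46]);


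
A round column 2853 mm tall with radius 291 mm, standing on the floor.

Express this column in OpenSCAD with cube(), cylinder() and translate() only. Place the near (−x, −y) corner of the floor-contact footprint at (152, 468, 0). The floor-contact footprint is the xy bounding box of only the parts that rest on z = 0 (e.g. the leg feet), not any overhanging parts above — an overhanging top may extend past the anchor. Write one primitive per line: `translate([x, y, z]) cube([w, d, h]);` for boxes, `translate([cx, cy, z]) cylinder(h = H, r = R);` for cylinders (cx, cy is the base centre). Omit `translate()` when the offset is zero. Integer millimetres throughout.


translate([443, 759, 0]) cylinder(h = 2853, r = 291);


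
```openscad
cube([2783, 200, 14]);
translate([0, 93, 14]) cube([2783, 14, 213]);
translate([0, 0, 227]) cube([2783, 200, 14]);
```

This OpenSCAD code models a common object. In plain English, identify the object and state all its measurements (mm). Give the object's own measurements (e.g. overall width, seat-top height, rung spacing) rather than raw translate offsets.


An I-beam lying along x, 2783 mm long. Overall section height 241 mm. Two flanges 200 mm wide (y) and 14 mm thick, one on the floor and one at the top; a web 14 mm thick runs between them, centred on the flange width.


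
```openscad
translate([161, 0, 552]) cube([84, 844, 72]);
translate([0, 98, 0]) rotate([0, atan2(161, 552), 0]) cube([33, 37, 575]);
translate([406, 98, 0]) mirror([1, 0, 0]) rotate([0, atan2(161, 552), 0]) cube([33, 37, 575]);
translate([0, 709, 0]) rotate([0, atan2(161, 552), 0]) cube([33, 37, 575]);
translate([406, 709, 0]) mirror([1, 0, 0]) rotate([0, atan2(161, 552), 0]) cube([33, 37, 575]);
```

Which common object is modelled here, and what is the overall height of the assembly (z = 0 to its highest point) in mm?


A sawhorse. The overall height is 624 mm.

A beam across two mirrored pairs of raked legs — a sawhorse. The beam's underside is at z = 552 (matching the legs' vertical rise in atan2(161, 552)) and the beam is 72 mm tall, so its top is at 552 + 72 = 624 mm. The raked legs top out at the beam's underside, so that is the highest point.


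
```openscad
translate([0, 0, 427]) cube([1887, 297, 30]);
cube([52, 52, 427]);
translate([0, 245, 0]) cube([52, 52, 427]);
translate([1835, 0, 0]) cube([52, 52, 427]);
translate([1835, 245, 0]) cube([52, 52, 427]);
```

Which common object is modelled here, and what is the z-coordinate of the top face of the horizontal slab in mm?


A bench. The seat-top height is 457 mm.

A long slab on four corner posts — a bench. The slab sits at z = 427 with thickness 30, so the top is 427 + 30 = 457 mm.


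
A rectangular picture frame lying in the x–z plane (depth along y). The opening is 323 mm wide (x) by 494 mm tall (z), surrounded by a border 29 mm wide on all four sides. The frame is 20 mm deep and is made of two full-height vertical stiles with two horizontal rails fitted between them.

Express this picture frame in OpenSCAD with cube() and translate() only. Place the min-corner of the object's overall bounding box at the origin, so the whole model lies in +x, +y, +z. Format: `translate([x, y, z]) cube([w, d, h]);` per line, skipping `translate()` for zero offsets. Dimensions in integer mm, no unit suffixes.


cube([29, 20, 552]);
translate([352, 0, 0]) cube([29, 20, 552]);
translate([29, 0, 0]) cube([323, 20, 29]);
translate([29, 0, 523]) cube([323, 20, 29]);


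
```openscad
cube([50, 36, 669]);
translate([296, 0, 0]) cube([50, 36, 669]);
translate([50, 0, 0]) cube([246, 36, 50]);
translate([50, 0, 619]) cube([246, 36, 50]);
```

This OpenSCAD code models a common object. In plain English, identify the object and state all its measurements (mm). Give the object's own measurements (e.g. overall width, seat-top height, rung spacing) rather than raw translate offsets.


A rectangular picture frame lying in the x–z plane (depth along y). The opening is 246 mm wide (x) by 569 mm tall (z), surrounded by a border 50 mm wide on all four sides. The frame is 36 mm deep and is made of two full-height vertical stiles with two horizontal rails fitted between them.


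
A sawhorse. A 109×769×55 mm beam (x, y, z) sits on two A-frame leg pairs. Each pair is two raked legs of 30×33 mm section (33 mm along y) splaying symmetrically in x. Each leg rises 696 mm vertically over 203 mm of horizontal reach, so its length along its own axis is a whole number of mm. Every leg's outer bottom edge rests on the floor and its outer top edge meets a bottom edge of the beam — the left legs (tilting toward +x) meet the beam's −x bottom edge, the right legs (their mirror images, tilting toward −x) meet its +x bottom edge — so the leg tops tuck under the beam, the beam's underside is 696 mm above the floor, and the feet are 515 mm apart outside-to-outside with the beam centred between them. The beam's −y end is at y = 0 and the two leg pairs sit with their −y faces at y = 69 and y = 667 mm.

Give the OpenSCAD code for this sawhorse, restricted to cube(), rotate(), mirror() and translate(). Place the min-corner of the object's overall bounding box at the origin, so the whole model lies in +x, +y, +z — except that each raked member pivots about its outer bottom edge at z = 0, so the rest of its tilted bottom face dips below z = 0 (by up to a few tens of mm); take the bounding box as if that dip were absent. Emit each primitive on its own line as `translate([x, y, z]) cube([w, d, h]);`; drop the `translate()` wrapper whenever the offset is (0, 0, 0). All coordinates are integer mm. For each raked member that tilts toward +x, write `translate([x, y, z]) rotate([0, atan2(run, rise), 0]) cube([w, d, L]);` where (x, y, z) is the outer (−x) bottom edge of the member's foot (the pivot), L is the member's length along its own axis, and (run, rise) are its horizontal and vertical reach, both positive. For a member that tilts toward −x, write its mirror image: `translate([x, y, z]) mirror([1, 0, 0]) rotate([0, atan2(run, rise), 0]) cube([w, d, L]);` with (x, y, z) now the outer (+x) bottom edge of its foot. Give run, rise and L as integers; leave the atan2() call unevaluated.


translate([203, 0, 696]) cube([109, 769, 55]);
translate([0, 69, 0]) rotate([0, atan2(203, 696), 0]) cube([30, 33, 725]);
translate([515, 69, 0]) mirror([1, 0, 0]) rotate([0, atan2(203, 696), 0]) cube([30, 33, 725]);
translate([0, 667, 0]) rotate([0, atan2(203, 696), 0]) cube([30, 33, 725]);
translate([515, 667, 0]) mirror([1, 0, 0]) rotate([0, atan2(203, 696), 0]) cube([30, 33, 725]);


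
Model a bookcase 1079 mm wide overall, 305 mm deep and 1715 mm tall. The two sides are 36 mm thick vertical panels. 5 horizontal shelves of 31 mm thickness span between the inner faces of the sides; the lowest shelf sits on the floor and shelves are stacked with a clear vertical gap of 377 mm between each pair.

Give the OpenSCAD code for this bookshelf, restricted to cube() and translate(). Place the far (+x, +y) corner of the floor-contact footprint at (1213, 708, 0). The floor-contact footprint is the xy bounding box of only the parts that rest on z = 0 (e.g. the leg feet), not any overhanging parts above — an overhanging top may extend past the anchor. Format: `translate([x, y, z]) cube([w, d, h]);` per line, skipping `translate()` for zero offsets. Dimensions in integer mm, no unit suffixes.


translate([134, 403, 0]) cube([36, 305, 1715]);
translate([1177, 403, 0]) cube([36, 305, 1715]);
translate([170, 403, 0]) cube([1007, 305, 31]);
translate([170, 403, 408]) cube([1007, 305, 31]);
translate([170, 403, 816]) cube([1007, 305, 31]);
translate([170, 403, 1224]) cube([1007, 305, 31]);
translate([170, 403, 1632]) cube([1007, 305, 31]);


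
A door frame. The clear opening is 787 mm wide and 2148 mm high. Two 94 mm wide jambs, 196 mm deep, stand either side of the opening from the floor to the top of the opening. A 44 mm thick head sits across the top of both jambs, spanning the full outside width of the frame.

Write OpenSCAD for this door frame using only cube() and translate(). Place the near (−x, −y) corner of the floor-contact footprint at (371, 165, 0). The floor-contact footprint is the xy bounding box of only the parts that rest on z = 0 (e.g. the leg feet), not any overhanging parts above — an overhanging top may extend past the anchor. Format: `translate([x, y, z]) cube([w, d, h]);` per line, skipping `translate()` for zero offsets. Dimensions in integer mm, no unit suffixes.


translate([371, 165, 0]) cube([94, 196, 2148]);
translate([1252, 165, 0]) cube([94, 196, 2148]);
translate([371, 165, 2148]) cube([975, 196, 44]);


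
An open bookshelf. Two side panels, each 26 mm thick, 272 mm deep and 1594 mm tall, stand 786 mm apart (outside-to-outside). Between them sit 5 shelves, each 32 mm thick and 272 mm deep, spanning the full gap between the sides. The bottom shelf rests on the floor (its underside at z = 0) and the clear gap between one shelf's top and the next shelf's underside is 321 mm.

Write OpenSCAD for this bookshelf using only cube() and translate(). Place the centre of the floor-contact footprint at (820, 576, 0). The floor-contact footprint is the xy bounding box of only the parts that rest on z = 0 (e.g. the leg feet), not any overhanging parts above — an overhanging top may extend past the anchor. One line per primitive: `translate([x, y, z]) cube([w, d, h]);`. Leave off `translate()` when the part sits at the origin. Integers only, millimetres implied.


translate([427, 440, 0]) cube([26, 272, 1594]);
translate([1187, 440, 0]) cube([26, 272, 1594]);
translate([453, 440, 0]) cube([734, 272, 32]);
translate([453, 440, 353]) cube([734, 272, 32]);
translate([453, 440, 706]) cube([734, 272, 32]);
translate([453, 440, 1059]) cube([734, 272, 32]);
translate([453, 440, 1412]) cube([734, 272, 32]);


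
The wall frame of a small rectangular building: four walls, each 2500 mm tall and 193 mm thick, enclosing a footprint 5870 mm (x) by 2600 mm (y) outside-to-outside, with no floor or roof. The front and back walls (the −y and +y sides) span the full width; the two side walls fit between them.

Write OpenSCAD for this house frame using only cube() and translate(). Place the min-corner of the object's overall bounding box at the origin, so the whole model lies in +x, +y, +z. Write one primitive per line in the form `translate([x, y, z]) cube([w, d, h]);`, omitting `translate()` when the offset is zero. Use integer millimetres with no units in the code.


cube([5870, 193, 2500]);
translate([0, 2407, 0]) cube([5870, 193, 2500]);
translate([0, 193, 0]) cube([193, 2214, 2500]);
translate([5677, 193, 0]) cube([193, 2214, 2500]);


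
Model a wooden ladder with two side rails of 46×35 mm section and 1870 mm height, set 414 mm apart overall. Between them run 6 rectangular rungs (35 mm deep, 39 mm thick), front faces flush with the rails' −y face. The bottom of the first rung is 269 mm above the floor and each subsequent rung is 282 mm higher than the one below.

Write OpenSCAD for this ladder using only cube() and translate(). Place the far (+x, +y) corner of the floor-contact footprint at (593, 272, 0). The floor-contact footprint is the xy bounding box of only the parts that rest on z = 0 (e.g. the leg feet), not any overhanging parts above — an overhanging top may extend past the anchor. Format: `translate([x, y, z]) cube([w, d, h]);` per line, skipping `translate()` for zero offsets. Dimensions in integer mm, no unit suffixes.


// rung span = 414 - 2*46 = 322
// rung[k] z = 269 + k*282
translate([179, 237, 0]) cube([46, 35, 1870]);
translate([547, 237, 0]) cube([46, 35, 1870]);
translate([225, 237, 269]) cube([322, 35, 39]);
translate([225, 237, 551]) cube([322, 35, 39]);
translate([225, 237, 833]) cube([322, 35, 39]);
translate([225, 237, 1115]) cube([322, 35, 39]);
translate([225, 237, 1397]) cube([322, 35, 39]);
translate([225, 237, 1679]) cube([322, 35, 39]);


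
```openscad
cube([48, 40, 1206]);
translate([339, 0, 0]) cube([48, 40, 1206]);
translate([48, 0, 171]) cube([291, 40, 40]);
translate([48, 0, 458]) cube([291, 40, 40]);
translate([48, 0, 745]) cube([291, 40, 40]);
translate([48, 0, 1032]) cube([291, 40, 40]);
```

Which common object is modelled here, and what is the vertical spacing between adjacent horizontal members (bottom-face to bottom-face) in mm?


A ladder. The rung spacing is 287 mm.

Two tall 48×40 posts with 4 short bars between them — a ladder. Adjacent rungs sit at z = 171 and z = 458, so the spacing is 458 − 171 = 287 mm.


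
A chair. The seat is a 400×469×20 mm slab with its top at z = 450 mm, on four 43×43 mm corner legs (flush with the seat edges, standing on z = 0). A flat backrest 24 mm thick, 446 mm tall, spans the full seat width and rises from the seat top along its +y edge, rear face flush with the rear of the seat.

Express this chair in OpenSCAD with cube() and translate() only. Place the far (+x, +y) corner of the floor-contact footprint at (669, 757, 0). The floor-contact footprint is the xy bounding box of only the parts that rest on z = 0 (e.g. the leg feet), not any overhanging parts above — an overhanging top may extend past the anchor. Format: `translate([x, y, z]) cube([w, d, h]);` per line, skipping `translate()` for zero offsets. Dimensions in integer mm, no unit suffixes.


translate([269, 288, 430]) cube([400, 469, 20]);
translate([269, 288, 0]) cube([43, 43, 430]);
translate([626, 288, 0]) cube([43, 43, 430]);
translate([269, 714, 0]) cube([43, 43, 430]);
translate([626, 714, 0]) cube([43, 43, 430]);
translate([269, 733, 450]) cube([400, 24, 446]);
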